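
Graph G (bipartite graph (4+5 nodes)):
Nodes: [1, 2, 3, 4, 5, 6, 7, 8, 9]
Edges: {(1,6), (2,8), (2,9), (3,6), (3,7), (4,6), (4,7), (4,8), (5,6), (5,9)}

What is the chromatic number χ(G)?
χ(G) = 2

Clique number ω(G) = 2 (lower bound: χ ≥ ω).
The graph is bipartite (no odd cycle), so 2 colors suffice: χ(G) = 2.
A valid 2-coloring: color 1: [6, 7, 8, 9]; color 2: [1, 2, 3, 4, 5].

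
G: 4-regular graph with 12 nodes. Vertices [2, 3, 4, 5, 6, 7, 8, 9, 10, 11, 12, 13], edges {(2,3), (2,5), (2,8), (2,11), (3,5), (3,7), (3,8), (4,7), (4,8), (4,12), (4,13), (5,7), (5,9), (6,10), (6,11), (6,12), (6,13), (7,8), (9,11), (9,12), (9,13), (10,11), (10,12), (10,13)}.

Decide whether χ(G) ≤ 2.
No, G is not 2-colorable

The clique on vertices [2, 3, 8] has size 3 > 2, so it alone needs 3 colors.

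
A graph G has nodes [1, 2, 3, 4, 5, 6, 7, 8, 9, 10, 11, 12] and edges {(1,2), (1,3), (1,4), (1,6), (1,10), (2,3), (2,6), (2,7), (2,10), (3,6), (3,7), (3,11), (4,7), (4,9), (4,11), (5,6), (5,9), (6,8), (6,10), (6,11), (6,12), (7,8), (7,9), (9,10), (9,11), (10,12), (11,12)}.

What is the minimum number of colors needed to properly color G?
χ(G) = 4

Clique number ω(G) = 4 (lower bound: χ ≥ ω).
The clique on [1, 2, 6, 10] has size 4, forcing χ ≥ 4, and the coloring below uses 4 colors, so χ(G) = 4.
A valid 4-coloring: color 1: [6, 7]; color 2: [3, 4, 5, 8, 10]; color 3: [1, 9, 12]; color 4: [2, 11].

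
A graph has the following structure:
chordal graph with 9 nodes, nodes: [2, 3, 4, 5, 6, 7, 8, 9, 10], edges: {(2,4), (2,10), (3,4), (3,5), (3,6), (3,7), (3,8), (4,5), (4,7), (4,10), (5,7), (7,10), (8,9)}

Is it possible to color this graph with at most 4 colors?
Yes, G is 4-colorable

A valid 4-coloring: color 1: [3, 9, 10]; color 2: [4, 6, 8]; color 3: [2, 7]; color 4: [5].
(χ(G) = 4 ≤ 4.)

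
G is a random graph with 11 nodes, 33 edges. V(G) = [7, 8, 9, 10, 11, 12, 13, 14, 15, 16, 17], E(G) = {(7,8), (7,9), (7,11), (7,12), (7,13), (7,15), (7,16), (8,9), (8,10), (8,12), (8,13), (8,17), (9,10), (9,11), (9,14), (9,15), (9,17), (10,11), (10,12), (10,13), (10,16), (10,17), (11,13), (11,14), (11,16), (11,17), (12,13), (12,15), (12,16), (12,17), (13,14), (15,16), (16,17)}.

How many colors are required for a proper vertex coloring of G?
Clique number ω(G) = 4 (lower bound: χ ≥ ω).
Odd cycle [16, 11, 9, 8, 12] needs 3 colors (χ ≥ 3).
Vertex 17 is adjacent to every vertex of [8, 9, 11, 12, 16], which already need 3 colors among themselves, so 17 needs a new color (χ ≥ 4).
Vertex 10 is adjacent to every vertex of [8, 9, 11, 12, 16, 17], which already need 4 colors among themselves, so 10 needs a new color (χ ≥ 5).
The coloring below uses 5 colors, so χ(G) = 5.
A valid 5-coloring: color 1: [7, 10, 14]; color 2: [9, 12]; color 3: [13, 16]; color 4: [8, 11, 15]; color 5: [17].

χ(G) = 5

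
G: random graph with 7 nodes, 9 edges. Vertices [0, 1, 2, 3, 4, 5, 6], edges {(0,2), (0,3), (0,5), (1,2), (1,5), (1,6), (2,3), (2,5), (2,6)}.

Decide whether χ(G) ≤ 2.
The clique on vertices [0, 2, 3] has size 3 > 2, so it alone needs 3 colors.

No, G is not 2-colorable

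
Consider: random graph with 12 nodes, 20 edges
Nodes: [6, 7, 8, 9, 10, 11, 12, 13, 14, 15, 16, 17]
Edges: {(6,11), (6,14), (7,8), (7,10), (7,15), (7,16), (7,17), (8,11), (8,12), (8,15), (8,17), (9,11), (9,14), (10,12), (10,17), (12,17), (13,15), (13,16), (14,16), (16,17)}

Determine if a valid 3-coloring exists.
A valid 3-coloring: color 1: [11, 14, 15, 17]; color 2: [6, 8, 9, 10, 16]; color 3: [7, 12, 13].
(χ(G) = 3 ≤ 3.)

Yes, G is 3-colorable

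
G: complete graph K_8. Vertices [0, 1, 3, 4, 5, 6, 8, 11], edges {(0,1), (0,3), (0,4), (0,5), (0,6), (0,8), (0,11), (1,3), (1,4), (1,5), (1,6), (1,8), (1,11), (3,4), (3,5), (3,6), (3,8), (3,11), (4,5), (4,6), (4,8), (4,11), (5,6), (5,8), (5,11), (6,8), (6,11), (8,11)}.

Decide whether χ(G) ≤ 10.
Yes, G is 10-colorable

A valid 10-coloring: color 1: [3]; color 2: [6]; color 3: [0]; color 4: [1]; color 5: [5]; color 6: [4]; color 7: [11]; color 8: [8].
(χ(G) = 8 ≤ 10.)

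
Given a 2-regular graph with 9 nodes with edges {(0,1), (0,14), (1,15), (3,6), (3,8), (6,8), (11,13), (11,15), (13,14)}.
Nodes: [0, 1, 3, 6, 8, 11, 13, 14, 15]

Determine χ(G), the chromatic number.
Clique number ω(G) = 3 (lower bound: χ ≥ ω).
The clique on [3, 6, 8] has size 3, forcing χ ≥ 3, and the coloring below uses 3 colors, so χ(G) = 3.
A valid 3-coloring: color 1: [1, 8, 11, 14]; color 2: [0, 6, 13, 15]; color 3: [3].

χ(G) = 3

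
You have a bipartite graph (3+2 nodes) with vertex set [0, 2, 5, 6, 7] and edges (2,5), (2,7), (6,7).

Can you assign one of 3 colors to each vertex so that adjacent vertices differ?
Yes, G is 3-colorable

A valid 3-coloring: color 1: [0, 2, 6]; color 2: [5, 7].
(χ(G) = 2 ≤ 3.)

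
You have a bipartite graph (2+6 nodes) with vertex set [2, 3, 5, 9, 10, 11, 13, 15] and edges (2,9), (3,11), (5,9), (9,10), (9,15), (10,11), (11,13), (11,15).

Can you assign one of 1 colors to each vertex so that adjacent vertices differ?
No, G is not 1-colorable

Edge (10,11) forces its endpoints to differ, so 1 color is not enough.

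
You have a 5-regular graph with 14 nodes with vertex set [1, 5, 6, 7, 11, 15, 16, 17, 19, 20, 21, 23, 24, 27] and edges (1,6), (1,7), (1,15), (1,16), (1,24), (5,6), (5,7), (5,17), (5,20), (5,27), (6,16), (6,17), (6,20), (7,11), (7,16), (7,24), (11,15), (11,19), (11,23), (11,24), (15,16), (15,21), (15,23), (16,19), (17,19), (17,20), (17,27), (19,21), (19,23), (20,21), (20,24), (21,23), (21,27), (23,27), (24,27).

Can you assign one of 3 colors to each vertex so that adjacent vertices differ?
The clique on vertices [5, 6, 17, 20] has size 4 > 3, so it alone needs 4 colors.

No, G is not 3-colorable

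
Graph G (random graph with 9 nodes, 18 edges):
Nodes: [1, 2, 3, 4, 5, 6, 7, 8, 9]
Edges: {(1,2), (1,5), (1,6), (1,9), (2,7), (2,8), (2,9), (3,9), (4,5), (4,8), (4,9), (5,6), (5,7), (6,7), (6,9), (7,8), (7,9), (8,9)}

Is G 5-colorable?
Yes, G is 5-colorable

A valid 5-coloring: color 1: [5, 9]; color 2: [1, 3, 4, 7]; color 3: [6, 8]; color 4: [2].
(χ(G) = 4 ≤ 5.)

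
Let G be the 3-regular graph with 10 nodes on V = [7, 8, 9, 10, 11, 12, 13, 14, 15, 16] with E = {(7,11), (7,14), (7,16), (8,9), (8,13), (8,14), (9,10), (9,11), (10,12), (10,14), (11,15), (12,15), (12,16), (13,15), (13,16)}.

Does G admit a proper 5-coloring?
A valid 5-coloring: color 1: [9, 14, 15, 16]; color 2: [7, 10, 13]; color 3: [8, 11, 12].
(χ(G) = 3 ≤ 5.)

Yes, G is 5-colorable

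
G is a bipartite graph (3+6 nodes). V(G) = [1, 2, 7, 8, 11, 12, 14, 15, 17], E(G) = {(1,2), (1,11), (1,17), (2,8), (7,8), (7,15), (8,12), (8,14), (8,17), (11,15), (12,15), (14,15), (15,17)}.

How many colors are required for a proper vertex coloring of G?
χ(G) = 2

Clique number ω(G) = 2 (lower bound: χ ≥ ω).
The graph is bipartite (no odd cycle), so 2 colors suffice: χ(G) = 2.
A valid 2-coloring: color 1: [1, 8, 15]; color 2: [2, 7, 11, 12, 14, 17].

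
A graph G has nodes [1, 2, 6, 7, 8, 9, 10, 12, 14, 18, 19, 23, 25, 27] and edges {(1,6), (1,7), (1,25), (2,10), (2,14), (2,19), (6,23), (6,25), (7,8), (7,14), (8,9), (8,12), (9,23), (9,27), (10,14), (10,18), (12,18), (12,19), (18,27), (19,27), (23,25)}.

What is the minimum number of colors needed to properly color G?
χ(G) = 3

Clique number ω(G) = 3 (lower bound: χ ≥ ω).
The clique on [1, 6, 25] has size 3, forcing χ ≥ 3, and the coloring below uses 3 colors, so χ(G) = 3.
A valid 3-coloring: color 1: [7, 9, 10, 12, 25]; color 2: [1, 2, 8, 23, 27]; color 3: [6, 14, 18, 19].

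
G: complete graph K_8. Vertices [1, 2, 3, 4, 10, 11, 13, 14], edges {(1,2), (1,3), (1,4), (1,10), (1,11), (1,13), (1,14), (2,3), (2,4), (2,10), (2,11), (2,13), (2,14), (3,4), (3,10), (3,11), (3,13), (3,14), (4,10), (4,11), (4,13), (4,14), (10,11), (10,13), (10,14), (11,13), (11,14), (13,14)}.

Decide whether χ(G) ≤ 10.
A valid 10-coloring: color 1: [4]; color 2: [2]; color 3: [1]; color 4: [14]; color 5: [11]; color 6: [3]; color 7: [10]; color 8: [13].
(χ(G) = 8 ≤ 10.)

Yes, G is 10-colorable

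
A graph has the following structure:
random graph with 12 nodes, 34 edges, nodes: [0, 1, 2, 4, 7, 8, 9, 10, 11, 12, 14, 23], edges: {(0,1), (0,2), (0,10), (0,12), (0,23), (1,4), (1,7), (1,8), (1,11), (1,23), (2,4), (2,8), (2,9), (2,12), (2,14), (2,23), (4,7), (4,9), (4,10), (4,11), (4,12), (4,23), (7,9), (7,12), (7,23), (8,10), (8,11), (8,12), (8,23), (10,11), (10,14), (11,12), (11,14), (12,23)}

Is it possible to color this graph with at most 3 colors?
No, G is not 3-colorable

The clique on vertices [0, 2, 12, 23] has size 4 > 3, so it alone needs 4 colors.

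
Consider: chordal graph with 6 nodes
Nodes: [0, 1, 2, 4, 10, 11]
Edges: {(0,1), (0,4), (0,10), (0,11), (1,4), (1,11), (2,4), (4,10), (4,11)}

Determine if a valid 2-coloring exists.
The clique on vertices [0, 1, 4, 11] has size 4 > 2, so it alone needs 4 colors.

No, G is not 2-colorable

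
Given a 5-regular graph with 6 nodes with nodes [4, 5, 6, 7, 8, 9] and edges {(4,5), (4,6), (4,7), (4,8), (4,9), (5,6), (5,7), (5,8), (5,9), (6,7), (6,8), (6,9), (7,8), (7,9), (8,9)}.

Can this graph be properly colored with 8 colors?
Yes, G is 8-colorable

A valid 8-coloring: color 1: [7]; color 2: [9]; color 3: [4]; color 4: [6]; color 5: [5]; color 6: [8].
(χ(G) = 6 ≤ 8.)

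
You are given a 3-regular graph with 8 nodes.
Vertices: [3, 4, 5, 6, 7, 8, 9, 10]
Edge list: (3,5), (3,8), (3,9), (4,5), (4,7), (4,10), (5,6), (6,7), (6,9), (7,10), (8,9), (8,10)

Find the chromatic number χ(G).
Clique number ω(G) = 3 (lower bound: χ ≥ ω).
The clique on [3, 8, 9] has size 3, forcing χ ≥ 3, and the coloring below uses 3 colors, so χ(G) = 3.
A valid 3-coloring: color 1: [5, 7, 8]; color 2: [4, 9]; color 3: [3, 6, 10].

χ(G) = 3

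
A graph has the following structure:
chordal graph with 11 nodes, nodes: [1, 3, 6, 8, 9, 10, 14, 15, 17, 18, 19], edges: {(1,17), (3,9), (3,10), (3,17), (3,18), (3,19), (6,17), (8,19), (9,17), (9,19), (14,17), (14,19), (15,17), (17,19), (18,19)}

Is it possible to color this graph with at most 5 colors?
Yes, G is 5-colorable

A valid 5-coloring: color 1: [8, 10, 17, 18]; color 2: [1, 6, 15, 19]; color 3: [3, 14]; color 4: [9].
(χ(G) = 4 ≤ 5.)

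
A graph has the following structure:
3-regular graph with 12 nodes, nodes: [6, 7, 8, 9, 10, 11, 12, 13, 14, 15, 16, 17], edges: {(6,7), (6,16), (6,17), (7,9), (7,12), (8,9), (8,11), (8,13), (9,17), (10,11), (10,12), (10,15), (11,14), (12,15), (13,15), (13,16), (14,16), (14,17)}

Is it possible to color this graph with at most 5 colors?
A valid 5-coloring: color 1: [7, 8, 10, 16, 17]; color 2: [6, 9, 11, 12, 13]; color 3: [14, 15].
(χ(G) = 3 ≤ 5.)

Yes, G is 5-colorable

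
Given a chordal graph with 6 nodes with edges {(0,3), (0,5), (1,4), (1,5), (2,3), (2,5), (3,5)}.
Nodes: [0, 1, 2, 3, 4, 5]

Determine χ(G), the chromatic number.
Clique number ω(G) = 3 (lower bound: χ ≥ ω).
The clique on [0, 3, 5] has size 3, forcing χ ≥ 3, and the coloring below uses 3 colors, so χ(G) = 3.
A valid 3-coloring: color 1: [4, 5]; color 2: [1, 3]; color 3: [0, 2].

χ(G) = 3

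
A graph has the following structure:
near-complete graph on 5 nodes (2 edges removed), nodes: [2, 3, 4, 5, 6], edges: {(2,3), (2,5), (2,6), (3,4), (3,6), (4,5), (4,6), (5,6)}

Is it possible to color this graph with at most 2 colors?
The clique on vertices [2, 3, 6] has size 3 > 2, so it alone needs 3 colors.

No, G is not 2-colorable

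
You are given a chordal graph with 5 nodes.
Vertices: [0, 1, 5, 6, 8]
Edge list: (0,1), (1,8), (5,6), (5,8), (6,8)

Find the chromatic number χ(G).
Clique number ω(G) = 3 (lower bound: χ ≥ ω).
The clique on [5, 6, 8] has size 3, forcing χ ≥ 3, and the coloring below uses 3 colors, so χ(G) = 3.
A valid 3-coloring: color 1: [0, 8]; color 2: [1, 6]; color 3: [5].

χ(G) = 3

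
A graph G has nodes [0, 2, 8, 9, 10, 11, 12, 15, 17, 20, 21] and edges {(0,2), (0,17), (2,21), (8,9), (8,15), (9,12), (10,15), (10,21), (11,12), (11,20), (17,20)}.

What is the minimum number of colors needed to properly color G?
χ(G) = 3

Clique number ω(G) = 2 (lower bound: χ ≥ ω).
Odd cycle [12, 11, 20, 17, 0, 2, 21, 10, 15, 8, 9] needs 3 colors (χ ≥ 3).
The coloring below uses 3 colors, so χ(G) = 3.
A valid 3-coloring: color 1: [0, 8, 12, 20, 21]; color 2: [2, 9, 10, 11, 17]; color 3: [15].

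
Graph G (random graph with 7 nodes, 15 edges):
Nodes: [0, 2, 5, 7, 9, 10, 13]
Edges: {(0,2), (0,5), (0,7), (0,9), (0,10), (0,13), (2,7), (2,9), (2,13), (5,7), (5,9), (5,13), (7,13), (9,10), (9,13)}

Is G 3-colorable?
No, G is not 3-colorable

The clique on vertices [0, 2, 9, 13] has size 4 > 3, so it alone needs 4 colors.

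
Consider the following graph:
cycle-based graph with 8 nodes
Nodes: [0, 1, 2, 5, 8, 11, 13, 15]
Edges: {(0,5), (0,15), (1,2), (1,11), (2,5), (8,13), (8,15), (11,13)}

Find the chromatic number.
Clique number ω(G) = 2 (lower bound: χ ≥ ω).
The graph is bipartite (no odd cycle), so 2 colors suffice: χ(G) = 2.
A valid 2-coloring: color 1: [0, 2, 8, 11]; color 2: [1, 5, 13, 15].

χ(G) = 2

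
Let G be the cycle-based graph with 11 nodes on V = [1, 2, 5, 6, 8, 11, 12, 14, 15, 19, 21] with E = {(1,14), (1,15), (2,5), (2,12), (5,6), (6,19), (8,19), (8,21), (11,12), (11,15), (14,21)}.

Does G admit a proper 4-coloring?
Yes, G is 4-colorable

A valid 4-coloring: color 1: [5, 12, 15, 19, 21]; color 2: [2, 6, 8, 11, 14]; color 3: [1].
(χ(G) = 3 ≤ 4.)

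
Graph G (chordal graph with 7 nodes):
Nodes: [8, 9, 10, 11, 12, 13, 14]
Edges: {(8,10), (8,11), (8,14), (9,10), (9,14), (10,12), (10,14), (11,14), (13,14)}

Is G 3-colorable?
A valid 3-coloring: color 1: [12, 14]; color 2: [10, 11, 13]; color 3: [8, 9].
(χ(G) = 3 ≤ 3.)

Yes, G is 3-colorable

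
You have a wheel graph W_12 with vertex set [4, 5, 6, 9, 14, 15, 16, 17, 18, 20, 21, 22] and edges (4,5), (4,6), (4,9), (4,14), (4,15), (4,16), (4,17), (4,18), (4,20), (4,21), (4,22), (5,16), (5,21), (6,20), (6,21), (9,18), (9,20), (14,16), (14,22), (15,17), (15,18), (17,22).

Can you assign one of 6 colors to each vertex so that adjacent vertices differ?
Yes, G is 6-colorable

A valid 6-coloring: color 1: [4]; color 2: [9, 15, 16, 21, 22]; color 3: [5, 14, 17, 18, 20]; color 4: [6].
(χ(G) = 4 ≤ 6.)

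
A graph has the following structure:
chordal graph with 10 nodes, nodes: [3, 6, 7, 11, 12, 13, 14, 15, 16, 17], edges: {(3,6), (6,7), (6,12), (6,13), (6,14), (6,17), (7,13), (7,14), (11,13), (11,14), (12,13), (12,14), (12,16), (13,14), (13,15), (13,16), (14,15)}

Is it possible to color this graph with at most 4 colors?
Yes, G is 4-colorable

A valid 4-coloring: color 1: [3, 13, 17]; color 2: [6, 11, 15, 16]; color 3: [14]; color 4: [7, 12].
(χ(G) = 4 ≤ 4.)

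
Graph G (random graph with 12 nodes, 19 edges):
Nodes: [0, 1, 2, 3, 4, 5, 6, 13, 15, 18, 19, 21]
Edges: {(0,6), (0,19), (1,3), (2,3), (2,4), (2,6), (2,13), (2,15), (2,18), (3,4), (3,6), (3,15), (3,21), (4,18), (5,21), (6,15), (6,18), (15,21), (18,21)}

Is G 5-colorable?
A valid 5-coloring: color 1: [0, 3, 5, 13, 18]; color 2: [1, 2, 19, 21]; color 3: [4, 6]; color 4: [15].
(χ(G) = 4 ≤ 5.)

Yes, G is 5-colorable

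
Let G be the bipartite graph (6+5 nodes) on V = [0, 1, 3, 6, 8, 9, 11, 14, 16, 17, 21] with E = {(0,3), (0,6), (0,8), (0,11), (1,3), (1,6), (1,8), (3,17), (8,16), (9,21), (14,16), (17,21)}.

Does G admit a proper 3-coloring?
A valid 3-coloring: color 1: [0, 1, 9, 16, 17]; color 2: [3, 6, 8, 11, 14, 21].
(χ(G) = 2 ≤ 3.)

Yes, G is 3-colorable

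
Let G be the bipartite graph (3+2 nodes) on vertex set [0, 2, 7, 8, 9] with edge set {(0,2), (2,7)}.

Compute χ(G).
χ(G) = 2

Clique number ω(G) = 2 (lower bound: χ ≥ ω).
The graph is bipartite (no odd cycle), so 2 colors suffice: χ(G) = 2.
A valid 2-coloring: color 1: [2, 8, 9]; color 2: [0, 7].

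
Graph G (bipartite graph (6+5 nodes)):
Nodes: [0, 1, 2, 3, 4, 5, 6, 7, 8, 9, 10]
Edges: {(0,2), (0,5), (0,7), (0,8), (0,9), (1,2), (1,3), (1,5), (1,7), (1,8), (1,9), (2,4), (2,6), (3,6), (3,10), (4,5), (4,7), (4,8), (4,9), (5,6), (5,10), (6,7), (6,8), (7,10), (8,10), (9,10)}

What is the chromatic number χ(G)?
χ(G) = 2

Clique number ω(G) = 2 (lower bound: χ ≥ ω).
The graph is bipartite (no odd cycle), so 2 colors suffice: χ(G) = 2.
A valid 2-coloring: color 1: [0, 1, 4, 6, 10]; color 2: [2, 3, 5, 7, 8, 9].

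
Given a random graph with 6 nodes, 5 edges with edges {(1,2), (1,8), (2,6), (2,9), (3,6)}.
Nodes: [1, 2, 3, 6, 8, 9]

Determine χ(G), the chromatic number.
χ(G) = 2

Clique number ω(G) = 2 (lower bound: χ ≥ ω).
The graph is bipartite (no odd cycle), so 2 colors suffice: χ(G) = 2.
A valid 2-coloring: color 1: [2, 3, 8]; color 2: [1, 6, 9].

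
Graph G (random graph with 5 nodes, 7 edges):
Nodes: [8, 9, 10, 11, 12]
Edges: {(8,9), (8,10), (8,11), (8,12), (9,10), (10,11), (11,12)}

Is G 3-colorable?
Yes, G is 3-colorable

A valid 3-coloring: color 1: [8]; color 2: [10, 12]; color 3: [9, 11].
(χ(G) = 3 ≤ 3.)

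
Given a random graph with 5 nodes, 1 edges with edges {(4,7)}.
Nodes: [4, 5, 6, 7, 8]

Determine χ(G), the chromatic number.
Clique number ω(G) = 2 (lower bound: χ ≥ ω).
The graph is bipartite (no odd cycle), so 2 colors suffice: χ(G) = 2.
A valid 2-coloring: color 1: [5, 6, 7, 8]; color 2: [4].

χ(G) = 2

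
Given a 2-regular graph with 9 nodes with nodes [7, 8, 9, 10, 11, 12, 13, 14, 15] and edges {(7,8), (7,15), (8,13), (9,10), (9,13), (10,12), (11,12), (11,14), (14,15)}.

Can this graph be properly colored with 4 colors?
A valid 4-coloring: color 1: [7, 10, 11, 13]; color 2: [8, 9, 12, 15]; color 3: [14].
(χ(G) = 3 ≤ 4.)

Yes, G is 4-colorable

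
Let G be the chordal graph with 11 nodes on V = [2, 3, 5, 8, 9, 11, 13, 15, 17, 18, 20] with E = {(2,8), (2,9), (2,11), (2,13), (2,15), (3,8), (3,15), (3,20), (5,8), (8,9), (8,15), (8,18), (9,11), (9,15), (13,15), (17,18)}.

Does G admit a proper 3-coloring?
No, G is not 3-colorable

The clique on vertices [2, 8, 9, 15] has size 4 > 3, so it alone needs 4 colors.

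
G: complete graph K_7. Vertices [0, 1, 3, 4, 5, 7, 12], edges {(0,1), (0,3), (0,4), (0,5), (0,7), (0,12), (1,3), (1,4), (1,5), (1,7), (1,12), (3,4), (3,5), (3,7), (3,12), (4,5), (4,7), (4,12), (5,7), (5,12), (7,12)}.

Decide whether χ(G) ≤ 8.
Yes, G is 8-colorable

A valid 8-coloring: color 1: [5]; color 2: [0]; color 3: [1]; color 4: [4]; color 5: [3]; color 6: [7]; color 7: [12].
(χ(G) = 7 ≤ 8.)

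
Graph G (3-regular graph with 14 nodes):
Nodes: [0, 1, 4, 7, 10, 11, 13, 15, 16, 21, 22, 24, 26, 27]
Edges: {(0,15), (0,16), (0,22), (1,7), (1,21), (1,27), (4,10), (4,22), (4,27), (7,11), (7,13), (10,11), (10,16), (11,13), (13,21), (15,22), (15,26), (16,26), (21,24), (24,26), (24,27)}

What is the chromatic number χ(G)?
χ(G) = 3

Clique number ω(G) = 3 (lower bound: χ ≥ ω).
The clique on [0, 15, 22] has size 3, forcing χ ≥ 3, and the coloring below uses 3 colors, so χ(G) = 3.
A valid 3-coloring: color 1: [0, 1, 10, 13, 24]; color 2: [7, 21, 22, 26, 27]; color 3: [4, 11, 15, 16].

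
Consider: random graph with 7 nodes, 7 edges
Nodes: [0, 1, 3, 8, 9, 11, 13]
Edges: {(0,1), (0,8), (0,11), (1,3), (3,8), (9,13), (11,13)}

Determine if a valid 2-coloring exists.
A valid 2-coloring: color 1: [0, 3, 13]; color 2: [1, 8, 9, 11].
(χ(G) = 2 ≤ 2.)

Yes, G is 2-colorable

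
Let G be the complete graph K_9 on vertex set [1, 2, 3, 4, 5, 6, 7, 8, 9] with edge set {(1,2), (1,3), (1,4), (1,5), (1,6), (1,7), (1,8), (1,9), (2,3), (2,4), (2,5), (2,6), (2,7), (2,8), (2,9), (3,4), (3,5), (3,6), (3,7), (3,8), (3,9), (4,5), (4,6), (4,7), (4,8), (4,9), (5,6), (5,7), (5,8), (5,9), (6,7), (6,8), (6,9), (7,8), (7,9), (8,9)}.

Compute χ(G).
Clique number ω(G) = 9 (lower bound: χ ≥ ω).
The clique on [1, 2, 3, 4, 5, 6, 7, 8, 9] has size 9, forcing χ ≥ 9, and the coloring below uses 9 colors, so χ(G) = 9.
A valid 9-coloring: color 1: [9]; color 2: [3]; color 3: [8]; color 4: [2]; color 5: [7]; color 6: [4]; color 7: [5]; color 8: [1]; color 9: [6].

χ(G) = 9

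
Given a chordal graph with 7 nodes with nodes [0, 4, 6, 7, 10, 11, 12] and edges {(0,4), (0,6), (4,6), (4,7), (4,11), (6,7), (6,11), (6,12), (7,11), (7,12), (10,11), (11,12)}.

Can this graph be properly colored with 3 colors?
The clique on vertices [4, 6, 7, 11] has size 4 > 3, so it alone needs 4 colors.

No, G is not 3-colorable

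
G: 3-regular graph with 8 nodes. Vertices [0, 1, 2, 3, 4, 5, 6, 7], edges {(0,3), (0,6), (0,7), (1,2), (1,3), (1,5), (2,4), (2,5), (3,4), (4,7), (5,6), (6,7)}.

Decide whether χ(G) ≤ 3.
A valid 3-coloring: color 1: [1, 4, 6]; color 2: [0, 5]; color 3: [2, 3, 7].
(χ(G) = 3 ≤ 3.)

Yes, G is 3-colorable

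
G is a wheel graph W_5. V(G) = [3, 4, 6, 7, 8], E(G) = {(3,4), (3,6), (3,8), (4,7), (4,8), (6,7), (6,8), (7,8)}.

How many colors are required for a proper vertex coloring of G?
χ(G) = 3

Clique number ω(G) = 3 (lower bound: χ ≥ ω).
The clique on [3, 4, 8] has size 3, forcing χ ≥ 3, and the coloring below uses 3 colors, so χ(G) = 3.
A valid 3-coloring: color 1: [8]; color 2: [4, 6]; color 3: [3, 7].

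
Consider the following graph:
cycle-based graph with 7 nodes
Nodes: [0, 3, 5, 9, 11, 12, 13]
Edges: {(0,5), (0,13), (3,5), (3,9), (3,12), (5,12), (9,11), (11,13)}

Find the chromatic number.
Clique number ω(G) = 3 (lower bound: χ ≥ ω).
The clique on [3, 5, 12] has size 3, forcing χ ≥ 3, and the coloring below uses 3 colors, so χ(G) = 3.
A valid 3-coloring: color 1: [0, 3, 11]; color 2: [5, 9, 13]; color 3: [12].

χ(G) = 3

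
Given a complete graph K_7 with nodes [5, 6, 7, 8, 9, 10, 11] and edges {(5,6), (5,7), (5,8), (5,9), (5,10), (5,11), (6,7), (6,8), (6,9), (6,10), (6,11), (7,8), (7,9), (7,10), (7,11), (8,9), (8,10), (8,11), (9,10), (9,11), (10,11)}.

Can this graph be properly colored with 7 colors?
Yes, G is 7-colorable

A valid 7-coloring: color 1: [6]; color 2: [8]; color 3: [10]; color 4: [11]; color 5: [7]; color 6: [5]; color 7: [9].
(χ(G) = 7 ≤ 7.)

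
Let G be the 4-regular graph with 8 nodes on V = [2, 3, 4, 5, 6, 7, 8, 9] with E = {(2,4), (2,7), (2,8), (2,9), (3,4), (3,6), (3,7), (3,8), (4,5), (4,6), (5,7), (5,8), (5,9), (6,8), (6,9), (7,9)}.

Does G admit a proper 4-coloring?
Yes, G is 4-colorable

A valid 4-coloring: color 1: [2, 3, 5]; color 2: [4, 8, 9]; color 3: [6, 7].
(χ(G) = 3 ≤ 4.)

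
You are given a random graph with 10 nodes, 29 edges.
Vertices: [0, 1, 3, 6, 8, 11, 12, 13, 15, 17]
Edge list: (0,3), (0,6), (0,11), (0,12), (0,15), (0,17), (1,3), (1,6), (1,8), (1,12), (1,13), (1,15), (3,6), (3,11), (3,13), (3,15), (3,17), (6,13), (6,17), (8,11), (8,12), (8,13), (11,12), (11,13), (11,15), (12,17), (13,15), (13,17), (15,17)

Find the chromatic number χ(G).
χ(G) = 4

Clique number ω(G) = 4 (lower bound: χ ≥ ω).
The clique on [0, 3, 6, 17] has size 4, forcing χ ≥ 4, and the coloring below uses 4 colors, so χ(G) = 4.
A valid 4-coloring: color 1: [3, 8]; color 2: [0, 13]; color 3: [6, 12, 15]; color 4: [1, 11, 17].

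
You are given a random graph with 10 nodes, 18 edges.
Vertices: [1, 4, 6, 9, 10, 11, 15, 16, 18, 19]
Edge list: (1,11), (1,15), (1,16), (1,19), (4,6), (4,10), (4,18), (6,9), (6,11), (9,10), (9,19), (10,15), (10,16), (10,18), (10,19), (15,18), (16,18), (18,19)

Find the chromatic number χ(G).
Clique number ω(G) = 3 (lower bound: χ ≥ ω).
The clique on [9, 10, 19] has size 3, forcing χ ≥ 3, and the coloring below uses 3 colors, so χ(G) = 3.
A valid 3-coloring: color 1: [1, 6, 10]; color 2: [9, 11, 18]; color 3: [4, 15, 16, 19].

χ(G) = 3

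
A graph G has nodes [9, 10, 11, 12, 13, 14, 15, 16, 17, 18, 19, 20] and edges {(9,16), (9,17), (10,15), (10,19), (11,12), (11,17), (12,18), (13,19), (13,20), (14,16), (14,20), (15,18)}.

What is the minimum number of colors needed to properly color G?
χ(G) = 2

Clique number ω(G) = 2 (lower bound: χ ≥ ω).
The graph is bipartite (no odd cycle), so 2 colors suffice: χ(G) = 2.
A valid 2-coloring: color 1: [9, 10, 11, 13, 14, 18]; color 2: [12, 15, 16, 17, 19, 20].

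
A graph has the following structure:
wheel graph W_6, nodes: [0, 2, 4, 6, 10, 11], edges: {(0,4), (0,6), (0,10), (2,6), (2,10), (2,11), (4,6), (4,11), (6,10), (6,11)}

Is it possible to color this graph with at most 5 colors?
Yes, G is 5-colorable

A valid 5-coloring: color 1: [6]; color 2: [0, 11]; color 3: [4, 10]; color 4: [2].
(χ(G) = 4 ≤ 5.)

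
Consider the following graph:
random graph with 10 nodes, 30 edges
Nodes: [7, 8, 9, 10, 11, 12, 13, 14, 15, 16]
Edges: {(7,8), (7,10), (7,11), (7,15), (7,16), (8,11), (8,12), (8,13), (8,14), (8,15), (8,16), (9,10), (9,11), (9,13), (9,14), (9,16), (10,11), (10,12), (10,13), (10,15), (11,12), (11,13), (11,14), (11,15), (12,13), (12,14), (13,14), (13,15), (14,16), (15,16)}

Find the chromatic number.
χ(G) = 5

Clique number ω(G) = 5 (lower bound: χ ≥ ω).
The clique on [8, 11, 12, 13, 14] has size 5, forcing χ ≥ 5, and the coloring below uses 5 colors, so χ(G) = 5.
A valid 5-coloring: color 1: [11, 16]; color 2: [7, 13]; color 3: [8, 10]; color 4: [14, 15]; color 5: [9, 12].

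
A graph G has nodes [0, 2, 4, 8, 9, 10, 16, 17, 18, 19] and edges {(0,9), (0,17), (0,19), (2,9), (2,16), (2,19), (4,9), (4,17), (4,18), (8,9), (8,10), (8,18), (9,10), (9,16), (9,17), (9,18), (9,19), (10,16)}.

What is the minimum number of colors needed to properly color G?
χ(G) = 4

Clique number ω(G) = 3 (lower bound: χ ≥ ω).
Odd cycle [19, 0, 17, 4, 18, 8, 10, 16, 2] needs 3 colors (χ ≥ 3).
Vertex 9 is adjacent to every vertex of [0, 2, 4, 8, 10, 16, 17, 18, 19], which already need 3 colors among themselves, so 9 needs a new color (χ ≥ 4).
The coloring below uses 4 colors, so χ(G) = 4.
A valid 4-coloring: color 1: [9]; color 2: [16, 17, 18, 19]; color 3: [0, 2, 4, 8]; color 4: [10].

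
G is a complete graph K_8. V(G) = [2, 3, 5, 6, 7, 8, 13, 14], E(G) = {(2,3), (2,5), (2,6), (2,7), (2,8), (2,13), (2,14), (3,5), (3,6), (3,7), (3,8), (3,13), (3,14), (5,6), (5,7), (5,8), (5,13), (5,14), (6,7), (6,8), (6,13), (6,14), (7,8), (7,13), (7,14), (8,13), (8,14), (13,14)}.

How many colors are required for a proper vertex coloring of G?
Clique number ω(G) = 8 (lower bound: χ ≥ ω).
The clique on [2, 3, 5, 6, 7, 8, 13, 14] has size 8, forcing χ ≥ 8, and the coloring below uses 8 colors, so χ(G) = 8.
A valid 8-coloring: color 1: [7]; color 2: [8]; color 3: [3]; color 4: [6]; color 5: [2]; color 6: [5]; color 7: [14]; color 8: [13].

χ(G) = 8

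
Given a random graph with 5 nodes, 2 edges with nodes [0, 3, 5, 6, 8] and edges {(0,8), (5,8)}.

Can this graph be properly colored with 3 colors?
A valid 3-coloring: color 1: [3, 6, 8]; color 2: [0, 5].
(χ(G) = 2 ≤ 3.)

Yes, G is 3-colorable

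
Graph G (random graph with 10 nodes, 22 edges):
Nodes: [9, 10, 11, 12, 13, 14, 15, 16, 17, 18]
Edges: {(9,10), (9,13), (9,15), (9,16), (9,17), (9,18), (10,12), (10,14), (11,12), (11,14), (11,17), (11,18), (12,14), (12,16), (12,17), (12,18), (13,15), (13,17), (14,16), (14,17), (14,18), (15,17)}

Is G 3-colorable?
The clique on vertices [9, 13, 15, 17] has size 4 > 3, so it alone needs 4 colors.

No, G is not 3-colorable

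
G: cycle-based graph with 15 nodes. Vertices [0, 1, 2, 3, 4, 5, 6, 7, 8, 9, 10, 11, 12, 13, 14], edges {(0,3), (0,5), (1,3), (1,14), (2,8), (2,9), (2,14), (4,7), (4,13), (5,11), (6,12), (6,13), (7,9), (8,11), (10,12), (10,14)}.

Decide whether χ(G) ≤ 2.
No, G is not 2-colorable

Odd cycle [7, 4, 13, 6, 12, 10, 14, 2, 9] needs 3 colors (χ ≥ 3).
Hence χ(G) ≥ 3 > 2, so no proper 2-coloring exists.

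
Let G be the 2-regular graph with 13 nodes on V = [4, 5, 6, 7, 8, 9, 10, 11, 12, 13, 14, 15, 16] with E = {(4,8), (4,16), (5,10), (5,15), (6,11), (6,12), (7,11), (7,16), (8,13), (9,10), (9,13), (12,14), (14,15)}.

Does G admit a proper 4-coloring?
Yes, G is 4-colorable

A valid 4-coloring: color 1: [4, 6, 7, 10, 13, 15]; color 2: [5, 8, 9, 11, 14, 16]; color 3: [12].
(χ(G) = 3 ≤ 4.)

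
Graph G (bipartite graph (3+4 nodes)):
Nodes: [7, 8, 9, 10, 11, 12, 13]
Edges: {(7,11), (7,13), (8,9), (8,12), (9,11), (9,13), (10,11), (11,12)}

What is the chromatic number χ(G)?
Clique number ω(G) = 2 (lower bound: χ ≥ ω).
The graph is bipartite (no odd cycle), so 2 colors suffice: χ(G) = 2.
A valid 2-coloring: color 1: [8, 11, 13]; color 2: [7, 9, 10, 12].

χ(G) = 2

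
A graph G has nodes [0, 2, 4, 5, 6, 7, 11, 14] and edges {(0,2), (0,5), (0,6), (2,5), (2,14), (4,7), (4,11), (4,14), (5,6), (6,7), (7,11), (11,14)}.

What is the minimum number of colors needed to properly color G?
Clique number ω(G) = 3 (lower bound: χ ≥ ω).
The clique on [0, 2, 5] has size 3, forcing χ ≥ 3, and the coloring below uses 3 colors, so χ(G) = 3.
A valid 3-coloring: color 1: [5, 7, 14]; color 2: [2, 6, 11]; color 3: [0, 4].

χ(G) = 3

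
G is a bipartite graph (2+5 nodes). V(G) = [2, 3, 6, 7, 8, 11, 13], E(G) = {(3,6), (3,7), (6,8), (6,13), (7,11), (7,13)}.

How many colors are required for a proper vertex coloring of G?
Clique number ω(G) = 2 (lower bound: χ ≥ ω).
The graph is bipartite (no odd cycle), so 2 colors suffice: χ(G) = 2.
A valid 2-coloring: color 1: [2, 6, 7]; color 2: [3, 8, 11, 13].

χ(G) = 2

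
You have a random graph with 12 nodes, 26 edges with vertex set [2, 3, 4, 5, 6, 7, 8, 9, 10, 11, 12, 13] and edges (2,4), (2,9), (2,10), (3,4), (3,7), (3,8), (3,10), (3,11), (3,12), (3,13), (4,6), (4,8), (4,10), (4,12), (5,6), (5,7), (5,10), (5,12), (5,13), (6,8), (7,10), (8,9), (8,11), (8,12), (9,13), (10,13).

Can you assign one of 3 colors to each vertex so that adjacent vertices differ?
The clique on vertices [3, 4, 8, 12] has size 4 > 3, so it alone needs 4 colors.

No, G is not 3-colorable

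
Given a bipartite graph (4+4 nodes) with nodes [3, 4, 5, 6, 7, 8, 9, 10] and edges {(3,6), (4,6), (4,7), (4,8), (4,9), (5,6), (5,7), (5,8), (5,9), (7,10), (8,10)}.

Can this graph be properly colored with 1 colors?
No, G is not 1-colorable

Edge (8,10) forces its endpoints to differ, so 1 color is not enough.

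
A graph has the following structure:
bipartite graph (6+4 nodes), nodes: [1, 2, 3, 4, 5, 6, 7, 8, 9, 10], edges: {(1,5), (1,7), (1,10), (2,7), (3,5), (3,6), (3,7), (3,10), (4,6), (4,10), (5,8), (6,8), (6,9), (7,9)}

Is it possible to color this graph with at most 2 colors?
A valid 2-coloring: color 1: [1, 2, 3, 4, 8, 9]; color 2: [5, 6, 7, 10].
(χ(G) = 2 ≤ 2.)

Yes, G is 2-colorable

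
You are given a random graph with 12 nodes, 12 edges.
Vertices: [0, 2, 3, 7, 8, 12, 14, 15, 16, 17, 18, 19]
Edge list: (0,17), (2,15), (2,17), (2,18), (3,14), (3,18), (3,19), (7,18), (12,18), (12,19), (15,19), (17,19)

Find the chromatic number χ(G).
Clique number ω(G) = 2 (lower bound: χ ≥ ω).
Odd cycle [18, 12, 19, 17, 2] needs 3 colors (χ ≥ 3).
The coloring below uses 3 colors, so χ(G) = 3.
A valid 3-coloring: color 1: [8, 14, 15, 16, 17, 18]; color 2: [0, 2, 7, 19]; color 3: [3, 12].

χ(G) = 3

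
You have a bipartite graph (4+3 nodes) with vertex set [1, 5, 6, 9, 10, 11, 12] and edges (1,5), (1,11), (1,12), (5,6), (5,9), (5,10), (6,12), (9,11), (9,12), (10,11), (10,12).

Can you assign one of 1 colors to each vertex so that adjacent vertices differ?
No, G is not 1-colorable

Edge (1,11) forces its endpoints to differ, so 1 color is not enough.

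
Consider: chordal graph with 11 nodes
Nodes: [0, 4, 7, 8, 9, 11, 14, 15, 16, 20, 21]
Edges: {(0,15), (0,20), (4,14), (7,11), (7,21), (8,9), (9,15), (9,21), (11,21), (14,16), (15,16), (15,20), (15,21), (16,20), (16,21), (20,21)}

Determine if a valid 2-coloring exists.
The clique on vertices [15, 16, 20, 21] has size 4 > 2, so it alone needs 4 colors.

No, G is not 2-colorable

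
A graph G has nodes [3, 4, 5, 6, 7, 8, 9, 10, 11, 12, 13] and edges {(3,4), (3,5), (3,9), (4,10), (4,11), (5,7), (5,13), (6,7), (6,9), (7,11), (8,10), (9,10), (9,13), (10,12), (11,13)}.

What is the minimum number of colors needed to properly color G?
χ(G) = 3

Clique number ω(G) = 2 (lower bound: χ ≥ ω).
Odd cycle [7, 5, 3, 9, 6] needs 3 colors (χ ≥ 3).
The coloring below uses 3 colors, so χ(G) = 3.
A valid 3-coloring: color 1: [4, 5, 8, 9, 12]; color 2: [3, 7, 10, 13]; color 3: [6, 11].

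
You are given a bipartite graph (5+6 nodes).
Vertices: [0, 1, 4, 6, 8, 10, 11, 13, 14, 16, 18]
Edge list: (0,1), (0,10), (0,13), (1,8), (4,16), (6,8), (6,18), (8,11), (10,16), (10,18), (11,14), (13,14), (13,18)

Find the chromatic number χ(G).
χ(G) = 2

Clique number ω(G) = 2 (lower bound: χ ≥ ω).
The graph is bipartite (no odd cycle), so 2 colors suffice: χ(G) = 2.
A valid 2-coloring: color 1: [0, 8, 14, 16, 18]; color 2: [1, 4, 6, 10, 11, 13].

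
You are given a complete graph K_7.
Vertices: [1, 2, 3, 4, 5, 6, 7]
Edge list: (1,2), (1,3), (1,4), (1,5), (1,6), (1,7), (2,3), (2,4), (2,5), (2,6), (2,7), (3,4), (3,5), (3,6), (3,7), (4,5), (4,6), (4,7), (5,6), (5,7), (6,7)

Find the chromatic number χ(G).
χ(G) = 7

Clique number ω(G) = 7 (lower bound: χ ≥ ω).
The clique on [1, 2, 3, 4, 5, 6, 7] has size 7, forcing χ ≥ 7, and the coloring below uses 7 colors, so χ(G) = 7.
A valid 7-coloring: color 1: [2]; color 2: [3]; color 3: [4]; color 4: [1]; color 5: [7]; color 6: [5]; color 7: [6].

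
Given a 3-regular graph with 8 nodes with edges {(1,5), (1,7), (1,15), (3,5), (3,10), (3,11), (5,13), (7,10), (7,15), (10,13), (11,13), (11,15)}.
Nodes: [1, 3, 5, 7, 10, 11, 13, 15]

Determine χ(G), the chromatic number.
Clique number ω(G) = 3 (lower bound: χ ≥ ω).
The clique on [1, 7, 15] has size 3, forcing χ ≥ 3, and the coloring below uses 3 colors, so χ(G) = 3.
A valid 3-coloring: color 1: [5, 10, 15]; color 2: [3, 7, 13]; color 3: [1, 11].

χ(G) = 3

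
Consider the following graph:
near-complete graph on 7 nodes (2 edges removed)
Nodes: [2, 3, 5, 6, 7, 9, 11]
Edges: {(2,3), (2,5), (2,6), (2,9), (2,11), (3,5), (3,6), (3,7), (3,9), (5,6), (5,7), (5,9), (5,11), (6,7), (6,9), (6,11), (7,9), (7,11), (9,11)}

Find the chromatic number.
χ(G) = 5

Clique number ω(G) = 5 (lower bound: χ ≥ ω).
The clique on [2, 3, 5, 6, 9] has size 5, forcing χ ≥ 5, and the coloring below uses 5 colors, so χ(G) = 5.
A valid 5-coloring: color 1: [5]; color 2: [6]; color 3: [9]; color 4: [3, 11]; color 5: [2, 7].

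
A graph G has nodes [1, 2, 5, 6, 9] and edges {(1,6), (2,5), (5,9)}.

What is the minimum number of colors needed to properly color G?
χ(G) = 2

Clique number ω(G) = 2 (lower bound: χ ≥ ω).
The graph is bipartite (no odd cycle), so 2 colors suffice: χ(G) = 2.
A valid 2-coloring: color 1: [5, 6]; color 2: [1, 2, 9].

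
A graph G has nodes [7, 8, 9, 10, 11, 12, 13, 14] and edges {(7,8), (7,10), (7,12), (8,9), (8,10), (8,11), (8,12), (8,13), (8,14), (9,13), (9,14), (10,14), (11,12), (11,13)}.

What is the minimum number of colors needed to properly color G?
χ(G) = 4

Clique number ω(G) = 3 (lower bound: χ ≥ ω).
Odd cycle [14, 9, 13, 11, 12, 7, 10] needs 3 colors (χ ≥ 3).
Vertex 8 is adjacent to every vertex of [7, 9, 10, 11, 12, 13, 14], which already need 3 colors among themselves, so 8 needs a new color (χ ≥ 4).
The coloring below uses 4 colors, so χ(G) = 4.
A valid 4-coloring: color 1: [8]; color 2: [7, 13, 14]; color 3: [9, 10, 11]; color 4: [12].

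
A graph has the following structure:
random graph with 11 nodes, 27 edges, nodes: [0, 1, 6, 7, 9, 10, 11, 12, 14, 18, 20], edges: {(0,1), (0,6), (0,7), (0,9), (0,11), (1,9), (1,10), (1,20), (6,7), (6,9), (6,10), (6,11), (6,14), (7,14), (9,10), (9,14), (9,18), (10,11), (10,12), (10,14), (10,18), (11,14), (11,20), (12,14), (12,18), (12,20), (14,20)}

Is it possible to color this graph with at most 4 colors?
Yes, G is 4-colorable

A valid 4-coloring: color 1: [1, 14, 18]; color 2: [0, 10, 20]; color 3: [6, 12]; color 4: [7, 9, 11].
(χ(G) = 4 ≤ 4.)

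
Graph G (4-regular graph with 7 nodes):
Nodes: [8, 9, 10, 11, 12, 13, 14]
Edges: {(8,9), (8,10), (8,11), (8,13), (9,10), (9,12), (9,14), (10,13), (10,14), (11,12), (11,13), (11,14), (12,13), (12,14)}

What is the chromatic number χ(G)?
Clique number ω(G) = 3 (lower bound: χ ≥ ω).
Suppose a proper 3-coloring c exists. The clique [8, 9, 10] takes 3 distinct colors; by symmetry let c(8) = 1, c(9) = 2, c(10) = 3.
- Vertex 13: neighbors [8, 10] already have colors [1, 3] ⇒ c(13) = 2.
- Vertex 11: neighbors [8, 13] already have colors [1, 2] ⇒ c(11) = 3.
- Vertex 12: neighbors [9, 11] already have colors [2, 3] ⇒ c(12) = 1.
- Vertex 14: neighbors [12, 9, 10] already have colors [1, 2, 3] — all 3 colors blocked. Contradiction.
The forced assignments end in a contradiction, so G has no proper 3-coloring (χ ≥ 4).
The coloring below uses 4 colors, so χ(G) = 4.
A valid 4-coloring: color 1: [9, 11]; color 2: [10, 12]; color 3: [8, 14]; color 4: [13].

χ(G) = 4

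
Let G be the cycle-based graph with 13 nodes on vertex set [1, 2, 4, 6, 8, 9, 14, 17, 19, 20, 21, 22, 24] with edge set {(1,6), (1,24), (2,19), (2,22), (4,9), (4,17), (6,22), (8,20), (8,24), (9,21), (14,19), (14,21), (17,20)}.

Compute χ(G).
Clique number ω(G) = 2 (lower bound: χ ≥ ω).
Odd cycle [8, 24, 1, 6, 22, 2, 19, 14, 21, 9, 4, 17, 20] needs 3 colors (χ ≥ 3).
The coloring below uses 3 colors, so χ(G) = 3.
A valid 3-coloring: color 1: [1, 8, 17, 19, 21, 22]; color 2: [2, 6, 9, 14, 20, 24]; color 3: [4].

χ(G) = 3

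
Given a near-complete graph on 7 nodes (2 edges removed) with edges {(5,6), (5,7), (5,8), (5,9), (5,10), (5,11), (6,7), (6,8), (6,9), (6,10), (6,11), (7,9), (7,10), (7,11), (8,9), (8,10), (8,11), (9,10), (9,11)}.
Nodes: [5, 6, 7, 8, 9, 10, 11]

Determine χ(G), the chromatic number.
Clique number ω(G) = 5 (lower bound: χ ≥ ω).
The clique on [5, 6, 8, 9, 10] has size 5, forcing χ ≥ 5, and the coloring below uses 5 colors, so χ(G) = 5.
A valid 5-coloring: color 1: [6]; color 2: [5]; color 3: [9]; color 4: [10, 11]; color 5: [7, 8].

χ(G) = 5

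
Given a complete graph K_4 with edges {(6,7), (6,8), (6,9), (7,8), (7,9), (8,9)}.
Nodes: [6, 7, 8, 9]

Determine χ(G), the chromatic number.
χ(G) = 4

Clique number ω(G) = 4 (lower bound: χ ≥ ω).
The clique on [6, 7, 8, 9] has size 4, forcing χ ≥ 4, and the coloring below uses 4 colors, so χ(G) = 4.
A valid 4-coloring: color 1: [8]; color 2: [6]; color 3: [9]; color 4: [7].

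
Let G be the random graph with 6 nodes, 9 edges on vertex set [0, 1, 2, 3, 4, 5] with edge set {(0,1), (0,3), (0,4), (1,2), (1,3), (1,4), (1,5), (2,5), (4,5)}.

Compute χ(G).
χ(G) = 3

Clique number ω(G) = 3 (lower bound: χ ≥ ω).
The clique on [0, 1, 3] has size 3, forcing χ ≥ 3, and the coloring below uses 3 colors, so χ(G) = 3.
A valid 3-coloring: color 1: [1]; color 2: [0, 5]; color 3: [2, 3, 4].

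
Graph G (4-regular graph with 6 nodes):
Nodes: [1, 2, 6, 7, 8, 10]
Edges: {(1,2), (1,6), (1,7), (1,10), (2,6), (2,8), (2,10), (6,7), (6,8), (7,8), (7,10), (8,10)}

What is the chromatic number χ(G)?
χ(G) = 3

Clique number ω(G) = 3 (lower bound: χ ≥ ω).
The clique on [2, 8, 10] has size 3, forcing χ ≥ 3, and the coloring below uses 3 colors, so χ(G) = 3.
A valid 3-coloring: color 1: [2, 7]; color 2: [6, 10]; color 3: [1, 8].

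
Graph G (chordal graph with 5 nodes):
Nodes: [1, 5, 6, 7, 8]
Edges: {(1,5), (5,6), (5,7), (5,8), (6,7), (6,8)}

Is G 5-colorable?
A valid 5-coloring: color 1: [5]; color 2: [1, 6]; color 3: [7, 8].
(χ(G) = 3 ≤ 5.)

Yes, G is 5-colorable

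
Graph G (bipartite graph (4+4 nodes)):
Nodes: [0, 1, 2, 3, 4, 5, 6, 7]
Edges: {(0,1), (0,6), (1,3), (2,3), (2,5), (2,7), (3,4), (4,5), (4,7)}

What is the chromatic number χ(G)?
Clique number ω(G) = 2 (lower bound: χ ≥ ω).
The graph is bipartite (no odd cycle), so 2 colors suffice: χ(G) = 2.
A valid 2-coloring: color 1: [0, 3, 5, 7]; color 2: [1, 2, 4, 6].

χ(G) = 2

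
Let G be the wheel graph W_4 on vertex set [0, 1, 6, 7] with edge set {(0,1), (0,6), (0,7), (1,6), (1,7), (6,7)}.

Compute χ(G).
χ(G) = 4

Clique number ω(G) = 4 (lower bound: χ ≥ ω).
The clique on [0, 1, 6, 7] has size 4, forcing χ ≥ 4, and the coloring below uses 4 colors, so χ(G) = 4.
A valid 4-coloring: color 1: [6]; color 2: [1]; color 3: [7]; color 4: [0].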